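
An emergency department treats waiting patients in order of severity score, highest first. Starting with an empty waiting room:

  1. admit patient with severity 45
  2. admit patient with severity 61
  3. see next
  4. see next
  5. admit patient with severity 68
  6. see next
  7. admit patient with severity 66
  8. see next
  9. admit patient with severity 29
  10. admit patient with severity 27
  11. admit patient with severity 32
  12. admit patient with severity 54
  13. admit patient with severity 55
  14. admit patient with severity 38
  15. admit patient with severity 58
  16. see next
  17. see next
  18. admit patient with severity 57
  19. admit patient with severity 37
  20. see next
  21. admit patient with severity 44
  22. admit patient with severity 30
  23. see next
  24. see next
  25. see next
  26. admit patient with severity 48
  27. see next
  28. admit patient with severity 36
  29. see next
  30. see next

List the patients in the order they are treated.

61 → 45 → 68 → 66 → 58 → 55 → 57 → 54 → 44 → 38 → 48 → 37 → 36

insert 45 → {45}
insert 61 → {61, 45}
see next → 61; now {45}
see next → 45; now {}
insert 68 → {68}
see next → 68; now {}
insert 66 → {66}
see next → 66; now {}
insert 29 → {29}
insert 27 → {29, 27}
insert 32 → {32, 29, 27}
insert 54 → {54, 32, 29, 27}
insert 55 → {55, 54, 32, 29, 27}
insert 38 → {55, 54, 38, 32, 29, 27}
insert 58 → {58, 55, 54, 38, 32, 29, 27}
see next → 58; now {55, 54, 38, 32, 29, 27}
see next → 55; now {54, 38, 32, 29, 27}
insert 57 → {57, 54, 38, 32, 29, 27}
insert 37 → {57, 54, 38, 37, 32, 29, 27}
see next → 57; now {54, 38, 37, 32, 29, 27}
insert 44 → {54, 44, 38, 37, 32, 29, 27}
insert 30 → {54, 44, 38, 37, 32, 30, 29, 27}
see next → 54; now {44, 38, 37, 32, 30, 29, 27}
see next → 44; now {38, 37, 32, 30, 29, 27}
see next → 38; now {37, 32, 30, 29, 27}
insert 48 → {48, 37, 32, 30, 29, 27}
see next → 48; now {37, 32, 30, 29, 27}
insert 36 → {37, 36, 32, 30, 29, 27}
see next → 37; now {36, 32, 30, 29, 27}
see next → 36; now {32, 30, 29, 27}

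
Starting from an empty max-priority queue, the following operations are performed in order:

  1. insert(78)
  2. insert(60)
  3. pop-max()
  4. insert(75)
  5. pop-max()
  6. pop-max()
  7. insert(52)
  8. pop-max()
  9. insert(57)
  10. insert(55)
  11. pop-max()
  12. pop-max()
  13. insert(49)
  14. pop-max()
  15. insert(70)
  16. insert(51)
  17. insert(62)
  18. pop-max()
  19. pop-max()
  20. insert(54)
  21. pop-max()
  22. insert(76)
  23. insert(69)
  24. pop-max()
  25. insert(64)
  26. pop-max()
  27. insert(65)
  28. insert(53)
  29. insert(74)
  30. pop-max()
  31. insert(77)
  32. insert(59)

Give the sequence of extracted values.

insert 78 → {78}
insert 60 → {78, 60}
pop-max → 78; now {60}
insert 75 → {75, 60}
pop-max → 75; now {60}
pop-max → 60; now {}
insert 52 → {52}
pop-max → 52; now {}
insert 57 → {57}
insert 55 → {57, 55}
pop-max → 57; now {55}
pop-max → 55; now {}
insert 49 → {49}
pop-max → 49; now {}
insert 70 → {70}
insert 51 → {70, 51}
insert 62 → {70, 62, 51}
pop-max → 70; now {62, 51}
pop-max → 62; now {51}
insert 54 → {54, 51}
pop-max → 54; now {51}
insert 76 → {76, 51}
insert 69 → {76, 69, 51}
pop-max → 76; now {69, 51}
insert 64 → {69, 64, 51}
pop-max → 69; now {64, 51}
insert 65 → {65, 64, 51}
insert 53 → {65, 64, 53, 51}
insert 74 → {74, 65, 64, 53, 51}
pop-max → 74; now {65, 64, 53, 51}
insert 77 → {77, 65, 64, 53, 51}
insert 59 → {77, 65, 64, 59, 53, 51}

78 → 75 → 60 → 52 → 57 → 55 → 49 → 70 → 62 → 54 → 76 → 69 → 74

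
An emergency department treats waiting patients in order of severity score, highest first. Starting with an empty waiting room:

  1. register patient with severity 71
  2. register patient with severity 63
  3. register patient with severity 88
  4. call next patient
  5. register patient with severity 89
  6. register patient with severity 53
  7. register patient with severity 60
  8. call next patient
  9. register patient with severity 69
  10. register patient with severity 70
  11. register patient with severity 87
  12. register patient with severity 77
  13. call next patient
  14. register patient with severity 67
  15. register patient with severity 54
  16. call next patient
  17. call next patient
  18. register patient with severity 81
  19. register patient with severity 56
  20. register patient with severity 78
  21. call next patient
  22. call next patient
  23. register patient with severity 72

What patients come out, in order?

88 → 89 → 87 → 77 → 71 → 81 → 78

insert 71 → {71}
insert 63 → {71, 63}
insert 88 → {88, 71, 63}
call next patient → 88; now {71, 63}
insert 89 → {89, 71, 63}
insert 53 → {89, 71, 63, 53}
insert 60 → {89, 71, 63, 60, 53}
call next patient → 89; now {71, 63, 60, 53}
insert 69 → {71, 69, 63, 60, 53}
insert 70 → {71, 70, 69, 63, 60, 53}
insert 87 → {87, 71, 70, 69, 63, 60, 53}
insert 77 → {87, 77, 71, 70, 69, 63, 60, 53}
call next patient → 87; now {77, 71, 70, 69, 63, 60, 53}
insert 67 → {77, 71, 70, 69, 67, 63, 60, 53}
insert 54 → {77, 71, 70, 69, 67, 63, 60, 54, 53}
call next patient → 77; now {71, 70, 69, 67, 63, 60, 54, 53}
call next patient → 71; now {70, 69, 67, 63, 60, 54, 53}
insert 81 → {81, 70, 69, 67, 63, 60, 54, 53}
insert 56 → {81, 70, 69, 67, 63, 60, 56, 54, 53}
insert 78 → {81, 78, 70, 69, 67, 63, 60, 56, 54, 53}
call next patient → 81; now {78, 70, 69, 67, 63, 60, 56, 54, 53}
call next patient → 78; now {70, 69, 67, 63, 60, 56, 54, 53}
insert 72 → {72, 70, 69, 67, 63, 60, 56, 54, 53}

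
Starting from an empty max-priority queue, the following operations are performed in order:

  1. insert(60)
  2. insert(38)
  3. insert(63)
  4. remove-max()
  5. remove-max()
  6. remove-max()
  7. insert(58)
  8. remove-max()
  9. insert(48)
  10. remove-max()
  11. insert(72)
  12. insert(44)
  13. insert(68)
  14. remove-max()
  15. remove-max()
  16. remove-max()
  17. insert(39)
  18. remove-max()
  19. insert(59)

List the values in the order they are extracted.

[63, 60, 38, 58, 48, 72, 68, 44, 39]

insert 60 → {60}
insert 38 → {60, 38}
insert 63 → {63, 60, 38}
remove-max → 63; now {60, 38}
remove-max → 60; now {38}
remove-max → 38; now {}
insert 58 → {58}
remove-max → 58; now {}
insert 48 → {48}
remove-max → 48; now {}
insert 72 → {72}
insert 44 → {72, 44}
insert 68 → {72, 68, 44}
remove-max → 72; now {68, 44}
remove-max → 68; now {44}
remove-max → 44; now {}
insert 39 → {39}
remove-max → 39; now {}
insert 59 → {59}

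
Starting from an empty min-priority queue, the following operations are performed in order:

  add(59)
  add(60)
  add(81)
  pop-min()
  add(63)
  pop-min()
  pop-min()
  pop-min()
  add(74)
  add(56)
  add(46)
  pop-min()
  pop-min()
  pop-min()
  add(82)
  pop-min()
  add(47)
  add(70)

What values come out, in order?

59, 60, 63, 81, 46, 56, 74, 82

insert 59 → {59}
insert 60 → {59, 60}
insert 81 → {59, 60, 81}
pop-min → 59; now {60, 81}
insert 63 → {60, 63, 81}
pop-min → 60; now {63, 81}
pop-min → 63; now {81}
pop-min → 81; now {}
insert 74 → {74}
insert 56 → {56, 74}
insert 46 → {46, 56, 74}
pop-min → 46; now {56, 74}
pop-min → 56; now {74}
pop-min → 74; now {}
insert 82 → {82}
pop-min → 82; now {}
insert 47 → {47}
insert 70 → {47, 70}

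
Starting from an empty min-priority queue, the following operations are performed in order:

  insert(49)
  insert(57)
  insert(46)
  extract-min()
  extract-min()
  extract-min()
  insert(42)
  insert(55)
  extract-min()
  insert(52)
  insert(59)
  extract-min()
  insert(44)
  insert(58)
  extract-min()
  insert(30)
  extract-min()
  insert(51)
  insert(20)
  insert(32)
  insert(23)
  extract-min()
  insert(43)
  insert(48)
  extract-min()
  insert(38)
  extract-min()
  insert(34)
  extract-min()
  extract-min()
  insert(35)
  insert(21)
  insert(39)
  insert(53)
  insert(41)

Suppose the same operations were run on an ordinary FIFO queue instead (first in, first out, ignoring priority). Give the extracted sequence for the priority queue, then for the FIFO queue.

insert 49 → {49}
insert 57 → {49, 57}
insert 46 → {46, 49, 57}
extract-min → 46; now {49, 57}
extract-min → 49; now {57}
extract-min → 57; now {}
insert 42 → {42}
insert 55 → {42, 55}
extract-min → 42; now {55}
insert 52 → {52, 55}
insert 59 → {52, 55, 59}
extract-min → 52; now {55, 59}
insert 44 → {44, 55, 59}
insert 58 → {44, 55, 58, 59}
extract-min → 44; now {55, 58, 59}
insert 30 → {30, 55, 58, 59}
extract-min → 30; now {55, 58, 59}
insert 51 → {51, 55, 58, 59}
insert 20 → {20, 51, 55, 58, 59}
insert 32 → {20, 32, 51, 55, 58, 59}
insert 23 → {20, 23, 32, 51, 55, 58, 59}
extract-min → 20; now {23, 32, 51, 55, 58, 59}
insert 43 → {23, 32, 43, 51, 55, 58, 59}
insert 48 → {23, 32, 43, 48, 51, 55, 58, 59}
extract-min → 23; now {32, 43, 48, 51, 55, 58, 59}
insert 38 → {32, 38, 43, 48, 51, 55, 58, 59}
extract-min → 32; now {38, 43, 48, 51, 55, 58, 59}
insert 34 → {34, 38, 43, 48, 51, 55, 58, 59}
extract-min → 34; now {38, 43, 48, 51, 55, 58, 59}
extract-min → 38; now {43, 48, 51, 55, 58, 59}
insert 35 → {35, 43, 48, 51, 55, 58, 59}
insert 21 → {21, 35, 43, 48, 51, 55, 58, 59}
insert 39 → {21, 35, 39, 43, 48, 51, 55, 58, 59}
insert 53 → {21, 35, 39, 43, 48, 51, 53, 55, 58, 59}
insert 41 → {21, 35, 39, 41, 43, 48, 51, 53, 55, 58, 59}

priority queue: 46 → 49 → 57 → 42 → 52 → 44 → 30 → 20 → 23 → 32 → 34 → 38; FIFO queue: [49, 57, 46, 42, 55, 52, 59, 44, 58, 30, 51, 20]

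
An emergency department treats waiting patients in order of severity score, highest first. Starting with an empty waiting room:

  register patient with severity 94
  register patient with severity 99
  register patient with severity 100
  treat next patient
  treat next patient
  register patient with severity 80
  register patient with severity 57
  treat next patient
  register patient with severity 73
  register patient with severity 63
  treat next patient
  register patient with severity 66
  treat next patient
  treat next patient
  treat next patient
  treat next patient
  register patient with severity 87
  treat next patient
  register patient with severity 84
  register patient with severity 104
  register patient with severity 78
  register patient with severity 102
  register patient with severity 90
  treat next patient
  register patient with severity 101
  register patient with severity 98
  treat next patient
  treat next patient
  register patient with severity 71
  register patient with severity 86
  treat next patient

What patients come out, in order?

insert 94 → {94}
insert 99 → {99, 94}
insert 100 → {100, 99, 94}
treat next patient → 100; now {99, 94}
treat next patient → 99; now {94}
insert 80 → {94, 80}
insert 57 → {94, 80, 57}
treat next patient → 94; now {80, 57}
insert 73 → {80, 73, 57}
insert 63 → {80, 73, 63, 57}
treat next patient → 80; now {73, 63, 57}
insert 66 → {73, 66, 63, 57}
treat next patient → 73; now {66, 63, 57}
treat next patient → 66; now {63, 57}
treat next patient → 63; now {57}
treat next patient → 57; now {}
insert 87 → {87}
treat next patient → 87; now {}
insert 84 → {84}
insert 104 → {104, 84}
insert 78 → {104, 84, 78}
insert 102 → {104, 102, 84, 78}
insert 90 → {104, 102, 90, 84, 78}
treat next patient → 104; now {102, 90, 84, 78}
insert 101 → {102, 101, 90, 84, 78}
insert 98 → {102, 101, 98, 90, 84, 78}
treat next patient → 102; now {101, 98, 90, 84, 78}
treat next patient → 101; now {98, 90, 84, 78}
insert 71 → {98, 90, 84, 78, 71}
insert 86 → {98, 90, 86, 84, 78, 71}
treat next patient → 98; now {90, 86, 84, 78, 71}

100, 99, 94, 80, 73, 66, 63, 57, 87, 104, 102, 101, 98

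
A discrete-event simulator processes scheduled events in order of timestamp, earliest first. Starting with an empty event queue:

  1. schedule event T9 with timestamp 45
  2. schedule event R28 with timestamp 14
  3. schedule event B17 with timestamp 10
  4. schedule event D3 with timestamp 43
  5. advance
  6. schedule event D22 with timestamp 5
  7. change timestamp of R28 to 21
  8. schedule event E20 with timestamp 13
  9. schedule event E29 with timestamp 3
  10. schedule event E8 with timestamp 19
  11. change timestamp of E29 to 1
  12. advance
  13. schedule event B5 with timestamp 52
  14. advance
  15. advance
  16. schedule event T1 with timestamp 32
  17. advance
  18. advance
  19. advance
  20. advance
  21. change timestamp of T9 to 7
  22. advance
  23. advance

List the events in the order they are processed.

B17 → E29 → D22 → E20 → E8 → R28 → T1 → D3 → T9 → B5

add T9 (timestamp 45) → {T9:45}
add R28 (timestamp 14) → {R28:14, T9:45}
add B17 (timestamp 10) → {B17:10, R28:14, T9:45}
add D3 (timestamp 43) → {B17:10, R28:14, D3:43, T9:45}
advance → B17; now {R28:14, D3:43, T9:45}
add D22 (timestamp 5) → {D22:5, R28:14, D3:43, T9:45}
update R28 to timestamp 21 → {D22:5, R28:21, D3:43, T9:45}
add E20 (timestamp 13) → {D22:5, E20:13, R28:21, D3:43, T9:45}
add E29 (timestamp 3) → {E29:3, D22:5, E20:13, R28:21, D3:43, T9:45}
add E8 (timestamp 19) → {E29:3, D22:5, E20:13, E8:19, R28:21, D3:43, T9:45}
update E29 to timestamp 1 → {E29:1, D22:5, E20:13, E8:19, R28:21, D3:43, T9:45}
advance → E29; now {D22:5, E20:13, E8:19, R28:21, D3:43, T9:45}
add B5 (timestamp 52) → {D22:5, E20:13, E8:19, R28:21, D3:43, T9:45, B5:52}
advance → D22; now {E20:13, E8:19, R28:21, D3:43, T9:45, B5:52}
advance → E20; now {E8:19, R28:21, D3:43, T9:45, B5:52}
add T1 (timestamp 32) → {E8:19, R28:21, T1:32, D3:43, T9:45, B5:52}
advance → E8; now {R28:21, T1:32, D3:43, T9:45, B5:52}
advance → R28; now {T1:32, D3:43, T9:45, B5:52}
advance → T1; now {D3:43, T9:45, B5:52}
advance → D3; now {T9:45, B5:52}
update T9 to timestamp 7 → {T9:7, B5:52}
advance → T9; now {B5:52}
advance → B5; now {}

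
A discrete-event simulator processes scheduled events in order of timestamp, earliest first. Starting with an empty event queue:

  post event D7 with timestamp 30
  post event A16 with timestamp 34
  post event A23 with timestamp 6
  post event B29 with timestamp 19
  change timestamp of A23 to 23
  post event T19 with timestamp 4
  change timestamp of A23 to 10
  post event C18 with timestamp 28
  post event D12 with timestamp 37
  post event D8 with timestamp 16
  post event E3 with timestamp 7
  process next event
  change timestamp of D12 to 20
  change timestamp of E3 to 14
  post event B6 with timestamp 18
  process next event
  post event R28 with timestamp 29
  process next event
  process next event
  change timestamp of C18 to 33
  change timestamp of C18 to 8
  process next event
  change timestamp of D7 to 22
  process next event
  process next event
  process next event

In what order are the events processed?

[T19, A23, E3, D8, C18, B6, B29, D12]

add D7 (timestamp 30) → {D7:30}
add A16 (timestamp 34) → {D7:30, A16:34}
add A23 (timestamp 6) → {A23:6, D7:30, A16:34}
add B29 (timestamp 19) → {A23:6, B29:19, D7:30, A16:34}
update A23 to timestamp 23 → {B29:19, A23:23, D7:30, A16:34}
add T19 (timestamp 4) → {T19:4, B29:19, A23:23, D7:30, A16:34}
update A23 to timestamp 10 → {T19:4, A23:10, B29:19, D7:30, A16:34}
add C18 (timestamp 28) → {T19:4, A23:10, B29:19, C18:28, D7:30, A16:34}
add D12 (timestamp 37) → {T19:4, A23:10, B29:19, C18:28, D7:30, A16:34, D12:37}
add D8 (timestamp 16) → {T19:4, A23:10, D8:16, B29:19, C18:28, D7:30, A16:34, D12:37}
add E3 (timestamp 7) → {T19:4, E3:7, A23:10, D8:16, B29:19, C18:28, D7:30, A16:34, D12:37}
process next event → T19; now {E3:7, A23:10, D8:16, B29:19, C18:28, D7:30, A16:34, D12:37}
update D12 to timestamp 20 → {E3:7, A23:10, D8:16, B29:19, D12:20, C18:28, D7:30, A16:34}
update E3 to timestamp 14 → {A23:10, E3:14, D8:16, B29:19, D12:20, C18:28, D7:30, A16:34}
add B6 (timestamp 18) → {A23:10, E3:14, D8:16, B6:18, B29:19, D12:20, C18:28, D7:30, A16:34}
process next event → A23; now {E3:14, D8:16, B6:18, B29:19, D12:20, C18:28, D7:30, A16:34}
add R28 (timestamp 29) → {E3:14, D8:16, B6:18, B29:19, D12:20, C18:28, R28:29, D7:30, A16:34}
process next event → E3; now {D8:16, B6:18, B29:19, D12:20, C18:28, R28:29, D7:30, A16:34}
process next event → D8; now {B6:18, B29:19, D12:20, C18:28, R28:29, D7:30, A16:34}
update C18 to timestamp 33 → {B6:18, B29:19, D12:20, R28:29, D7:30, C18:33, A16:34}
update C18 to timestamp 8 → {C18:8, B6:18, B29:19, D12:20, R28:29, D7:30, A16:34}
process next event → C18; now {B6:18, B29:19, D12:20, R28:29, D7:30, A16:34}
update D7 to timestamp 22 → {B6:18, B29:19, D12:20, D7:22, R28:29, A16:34}
process next event → B6; now {B29:19, D12:20, D7:22, R28:29, A16:34}
process next event → B29; now {D12:20, D7:22, R28:29, A16:34}
process next event → D12; now {D7:22, R28:29, A16:34}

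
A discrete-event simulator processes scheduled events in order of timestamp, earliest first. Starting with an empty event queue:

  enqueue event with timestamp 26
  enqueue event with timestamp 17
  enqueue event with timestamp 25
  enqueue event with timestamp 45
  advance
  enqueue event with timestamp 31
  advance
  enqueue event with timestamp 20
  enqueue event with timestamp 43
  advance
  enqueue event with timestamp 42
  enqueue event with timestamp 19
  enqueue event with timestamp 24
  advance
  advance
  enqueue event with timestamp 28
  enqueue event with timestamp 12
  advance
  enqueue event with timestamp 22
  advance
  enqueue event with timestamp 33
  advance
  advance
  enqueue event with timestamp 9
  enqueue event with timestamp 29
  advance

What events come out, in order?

insert 26 → {26}
insert 17 → {17, 26}
insert 25 → {17, 25, 26}
insert 45 → {17, 25, 26, 45}
advance → 17; now {25, 26, 45}
insert 31 → {25, 26, 31, 45}
advance → 25; now {26, 31, 45}
insert 20 → {20, 26, 31, 45}
insert 43 → {20, 26, 31, 43, 45}
advance → 20; now {26, 31, 43, 45}
insert 42 → {26, 31, 42, 43, 45}
insert 19 → {19, 26, 31, 42, 43, 45}
insert 24 → {19, 24, 26, 31, 42, 43, 45}
advance → 19; now {24, 26, 31, 42, 43, 45}
advance → 24; now {26, 31, 42, 43, 45}
insert 28 → {26, 28, 31, 42, 43, 45}
insert 12 → {12, 26, 28, 31, 42, 43, 45}
advance → 12; now {26, 28, 31, 42, 43, 45}
insert 22 → {22, 26, 28, 31, 42, 43, 45}
advance → 22; now {26, 28, 31, 42, 43, 45}
insert 33 → {26, 28, 31, 33, 42, 43, 45}
advance → 26; now {28, 31, 33, 42, 43, 45}
advance → 28; now {31, 33, 42, 43, 45}
insert 9 → {9, 31, 33, 42, 43, 45}
insert 29 → {9, 29, 31, 33, 42, 43, 45}
advance → 9; now {29, 31, 33, 42, 43, 45}

17, 25, 20, 19, 24, 12, 22, 26, 28, 9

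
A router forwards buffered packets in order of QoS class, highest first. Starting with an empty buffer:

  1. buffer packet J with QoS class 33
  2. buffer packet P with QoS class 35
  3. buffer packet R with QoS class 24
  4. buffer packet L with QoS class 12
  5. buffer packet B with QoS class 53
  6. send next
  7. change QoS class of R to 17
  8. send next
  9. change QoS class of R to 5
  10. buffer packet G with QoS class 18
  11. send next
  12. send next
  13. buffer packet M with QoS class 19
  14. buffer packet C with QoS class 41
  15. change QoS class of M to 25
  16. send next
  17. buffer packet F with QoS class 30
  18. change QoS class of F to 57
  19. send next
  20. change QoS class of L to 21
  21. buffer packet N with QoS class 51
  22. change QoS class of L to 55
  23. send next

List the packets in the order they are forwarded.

[B, P, J, G, C, F, L]

add J (QoS class 33) → {J:33}
add P (QoS class 35) → {P:35, J:33}
add R (QoS class 24) → {P:35, J:33, R:24}
add L (QoS class 12) → {P:35, J:33, R:24, L:12}
add B (QoS class 53) → {B:53, P:35, J:33, R:24, L:12}
send next → B; now {P:35, J:33, R:24, L:12}
update R to QoS class 17 → {P:35, J:33, R:17, L:12}
send next → P; now {J:33, R:17, L:12}
update R to QoS class 5 → {J:33, L:12, R:5}
add G (QoS class 18) → {J:33, G:18, L:12, R:5}
send next → J; now {G:18, L:12, R:5}
send next → G; now {L:12, R:5}
add M (QoS class 19) → {M:19, L:12, R:5}
add C (QoS class 41) → {C:41, M:19, L:12, R:5}
update M to QoS class 25 → {C:41, M:25, L:12, R:5}
send next → C; now {M:25, L:12, R:5}
add F (QoS class 30) → {F:30, M:25, L:12, R:5}
update F to QoS class 57 → {F:57, M:25, L:12, R:5}
send next → F; now {M:25, L:12, R:5}
update L to QoS class 21 → {M:25, L:21, R:5}
add N (QoS class 51) → {N:51, M:25, L:21, R:5}
update L to QoS class 55 → {L:55, N:51, M:25, R:5}
send next → L; now {N:51, M:25, R:5}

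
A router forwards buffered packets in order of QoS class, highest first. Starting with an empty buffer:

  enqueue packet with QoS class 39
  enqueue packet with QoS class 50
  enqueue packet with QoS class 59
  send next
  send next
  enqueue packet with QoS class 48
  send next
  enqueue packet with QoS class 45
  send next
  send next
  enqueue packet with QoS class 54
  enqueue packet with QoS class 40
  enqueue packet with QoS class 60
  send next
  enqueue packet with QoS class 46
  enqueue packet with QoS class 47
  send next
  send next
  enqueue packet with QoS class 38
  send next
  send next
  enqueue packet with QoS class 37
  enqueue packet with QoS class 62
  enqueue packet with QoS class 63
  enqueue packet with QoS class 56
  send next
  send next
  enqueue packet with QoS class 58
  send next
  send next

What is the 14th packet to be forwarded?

56

insert 39 → {39}
insert 50 → {50, 39}
insert 59 → {59, 50, 39}
send next → 59; now {50, 39}
send next → 50; now {39}
insert 48 → {48, 39}
send next → 48; now {39}
insert 45 → {45, 39}
send next → 45; now {39}
send next → 39; now {}
insert 54 → {54}
insert 40 → {54, 40}
insert 60 → {60, 54, 40}
send next → 60; now {54, 40}
insert 46 → {54, 46, 40}
insert 47 → {54, 47, 46, 40}
send next → 54; now {47, 46, 40}
send next → 47; now {46, 40}
insert 38 → {46, 40, 38}
send next → 46; now {40, 38}
send next → 40; now {38}
insert 37 → {38, 37}
insert 62 → {62, 38, 37}
insert 63 → {63, 62, 38, 37}
insert 56 → {63, 62, 56, 38, 37}
send next → 63; now {62, 56, 38, 37}
send next → 62; now {56, 38, 37}
insert 58 → {58, 56, 38, 37}
send next → 58; now {56, 38, 37}
send next → 56; now {38, 37}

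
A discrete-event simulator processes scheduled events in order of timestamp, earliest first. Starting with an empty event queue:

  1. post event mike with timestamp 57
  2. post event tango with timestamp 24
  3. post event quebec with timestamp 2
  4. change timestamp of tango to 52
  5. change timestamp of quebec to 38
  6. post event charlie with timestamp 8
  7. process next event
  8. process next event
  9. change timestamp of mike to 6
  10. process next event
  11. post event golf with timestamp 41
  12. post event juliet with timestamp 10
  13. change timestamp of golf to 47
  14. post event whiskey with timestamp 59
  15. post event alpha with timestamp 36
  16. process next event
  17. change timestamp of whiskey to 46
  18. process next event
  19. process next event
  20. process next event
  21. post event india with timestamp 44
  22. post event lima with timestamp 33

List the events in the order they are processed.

charlie, quebec, mike, juliet, alpha, whiskey, golf

add mike (timestamp 57) → {mike:57}
add tango (timestamp 24) → {tango:24, mike:57}
add quebec (timestamp 2) → {quebec:2, tango:24, mike:57}
update tango to timestamp 52 → {quebec:2, tango:52, mike:57}
update quebec to timestamp 38 → {quebec:38, tango:52, mike:57}
add charlie (timestamp 8) → {charlie:8, quebec:38, tango:52, mike:57}
process next event → charlie; now {quebec:38, tango:52, mike:57}
process next event → quebec; now {tango:52, mike:57}
update mike to timestamp 6 → {mike:6, tango:52}
process next event → mike; now {tango:52}
add golf (timestamp 41) → {golf:41, tango:52}
add juliet (timestamp 10) → {juliet:10, golf:41, tango:52}
update golf to timestamp 47 → {juliet:10, golf:47, tango:52}
add whiskey (timestamp 59) → {juliet:10, golf:47, tango:52, whiskey:59}
add alpha (timestamp 36) → {juliet:10, alpha:36, golf:47, tango:52, whiskey:59}
process next event → juliet; now {alpha:36, golf:47, tango:52, whiskey:59}
update whiskey to timestamp 46 → {alpha:36, whiskey:46, golf:47, tango:52}
process next event → alpha; now {whiskey:46, golf:47, tango:52}
process next event → whiskey; now {golf:47, tango:52}
process next event → golf; now {tango:52}
add india (timestamp 44) → {india:44, tango:52}
add lima (timestamp 33) → {lima:33, india:44, tango:52}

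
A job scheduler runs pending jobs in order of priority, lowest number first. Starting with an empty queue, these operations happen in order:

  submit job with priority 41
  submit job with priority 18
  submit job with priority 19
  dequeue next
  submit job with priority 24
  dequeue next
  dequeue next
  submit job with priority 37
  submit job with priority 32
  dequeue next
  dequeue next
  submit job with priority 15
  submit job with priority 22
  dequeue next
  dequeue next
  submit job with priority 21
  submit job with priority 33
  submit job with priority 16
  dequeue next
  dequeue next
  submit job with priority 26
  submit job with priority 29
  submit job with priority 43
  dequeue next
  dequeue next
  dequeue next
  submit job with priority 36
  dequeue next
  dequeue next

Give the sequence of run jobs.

18, 19, 24, 32, 37, 15, 22, 16, 21, 26, 29, 33, 36, 41

insert 41 → {41}
insert 18 → {18, 41}
insert 19 → {18, 19, 41}
dequeue next → 18; now {19, 41}
insert 24 → {19, 24, 41}
dequeue next → 19; now {24, 41}
dequeue next → 24; now {41}
insert 37 → {37, 41}
insert 32 → {32, 37, 41}
dequeue next → 32; now {37, 41}
dequeue next → 37; now {41}
insert 15 → {15, 41}
insert 22 → {15, 22, 41}
dequeue next → 15; now {22, 41}
dequeue next → 22; now {41}
insert 21 → {21, 41}
insert 33 → {21, 33, 41}
insert 16 → {16, 21, 33, 41}
dequeue next → 16; now {21, 33, 41}
dequeue next → 21; now {33, 41}
insert 26 → {26, 33, 41}
insert 29 → {26, 29, 33, 41}
insert 43 → {26, 29, 33, 41, 43}
dequeue next → 26; now {29, 33, 41, 43}
dequeue next → 29; now {33, 41, 43}
dequeue next → 33; now {41, 43}
insert 36 → {36, 41, 43}
dequeue next → 36; now {41, 43}
dequeue next → 41; now {43}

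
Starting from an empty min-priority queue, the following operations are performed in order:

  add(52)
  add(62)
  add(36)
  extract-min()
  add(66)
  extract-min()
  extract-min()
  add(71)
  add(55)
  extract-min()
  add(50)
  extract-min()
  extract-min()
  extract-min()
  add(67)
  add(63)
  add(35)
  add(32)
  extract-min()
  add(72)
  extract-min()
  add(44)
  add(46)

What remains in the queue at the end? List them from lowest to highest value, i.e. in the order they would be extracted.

44 → 46 → 63 → 67 → 72

insert 52 → {52}
insert 62 → {52, 62}
insert 36 → {36, 52, 62}
extract-min → 36; now {52, 62}
insert 66 → {52, 62, 66}
extract-min → 52; now {62, 66}
extract-min → 62; now {66}
insert 71 → {66, 71}
insert 55 → {55, 66, 71}
extract-min → 55; now {66, 71}
insert 50 → {50, 66, 71}
extract-min → 50; now {66, 71}
extract-min → 66; now {71}
extract-min → 71; now {}
insert 67 → {67}
insert 63 → {63, 67}
insert 35 → {35, 63, 67}
insert 32 → {32, 35, 63, 67}
extract-min → 32; now {35, 63, 67}
insert 72 → {35, 63, 67, 72}
extract-min → 35; now {63, 67, 72}
insert 44 → {44, 63, 67, 72}
insert 46 → {44, 46, 63, 67, 72}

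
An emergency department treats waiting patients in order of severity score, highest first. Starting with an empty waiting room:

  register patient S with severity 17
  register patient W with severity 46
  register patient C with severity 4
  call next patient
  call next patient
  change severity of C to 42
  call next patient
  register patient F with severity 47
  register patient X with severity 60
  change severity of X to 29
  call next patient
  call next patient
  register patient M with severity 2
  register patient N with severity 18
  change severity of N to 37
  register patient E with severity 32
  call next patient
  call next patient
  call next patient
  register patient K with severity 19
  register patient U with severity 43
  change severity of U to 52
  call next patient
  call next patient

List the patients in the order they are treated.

W, S, C, F, X, N, E, M, U, K

add S (severity 17) → {S:17}
add W (severity 46) → {W:46, S:17}
add C (severity 4) → {W:46, S:17, C:4}
call next patient → W; now {S:17, C:4}
call next patient → S; now {C:4}
update C to severity 42 → {C:42}
call next patient → C; now {}
add F (severity 47) → {F:47}
add X (severity 60) → {X:60, F:47}
update X to severity 29 → {F:47, X:29}
call next patient → F; now {X:29}
call next patient → X; now {}
add M (severity 2) → {M:2}
add N (severity 18) → {N:18, M:2}
update N to severity 37 → {N:37, M:2}
add E (severity 32) → {N:37, E:32, M:2}
call next patient → N; now {E:32, M:2}
call next patient → E; now {M:2}
call next patient → M; now {}
add K (severity 19) → {K:19}
add U (severity 43) → {U:43, K:19}
update U to severity 52 → {U:52, K:19}
call next patient → U; now {K:19}
call next patient → K; now {}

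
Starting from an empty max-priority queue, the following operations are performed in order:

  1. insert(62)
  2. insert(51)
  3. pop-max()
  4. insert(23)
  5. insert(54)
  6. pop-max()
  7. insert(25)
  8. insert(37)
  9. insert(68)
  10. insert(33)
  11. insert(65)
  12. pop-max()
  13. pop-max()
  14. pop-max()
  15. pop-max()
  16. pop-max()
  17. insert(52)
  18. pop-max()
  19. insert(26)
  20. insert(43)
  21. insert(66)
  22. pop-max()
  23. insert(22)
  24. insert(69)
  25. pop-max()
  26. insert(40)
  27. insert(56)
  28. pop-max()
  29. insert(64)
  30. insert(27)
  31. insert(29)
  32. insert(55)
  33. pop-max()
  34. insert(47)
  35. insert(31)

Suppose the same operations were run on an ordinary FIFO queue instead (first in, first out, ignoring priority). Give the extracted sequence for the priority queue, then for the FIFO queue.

insert 62 → {62}
insert 51 → {62, 51}
pop-max → 62; now {51}
insert 23 → {51, 23}
insert 54 → {54, 51, 23}
pop-max → 54; now {51, 23}
insert 25 → {51, 25, 23}
insert 37 → {51, 37, 25, 23}
insert 68 → {68, 51, 37, 25, 23}
insert 33 → {68, 51, 37, 33, 25, 23}
insert 65 → {68, 65, 51, 37, 33, 25, 23}
pop-max → 68; now {65, 51, 37, 33, 25, 23}
pop-max → 65; now {51, 37, 33, 25, 23}
pop-max → 51; now {37, 33, 25, 23}
pop-max → 37; now {33, 25, 23}
pop-max → 33; now {25, 23}
insert 52 → {52, 25, 23}
pop-max → 52; now {25, 23}
insert 26 → {26, 25, 23}
insert 43 → {43, 26, 25, 23}
insert 66 → {66, 43, 26, 25, 23}
pop-max → 66; now {43, 26, 25, 23}
insert 22 → {43, 26, 25, 23, 22}
insert 69 → {69, 43, 26, 25, 23, 22}
pop-max → 69; now {43, 26, 25, 23, 22}
insert 40 → {43, 40, 26, 25, 23, 22}
insert 56 → {56, 43, 40, 26, 25, 23, 22}
pop-max → 56; now {43, 40, 26, 25, 23, 22}
insert 64 → {64, 43, 40, 26, 25, 23, 22}
insert 27 → {64, 43, 40, 27, 26, 25, 23, 22}
insert 29 → {64, 43, 40, 29, 27, 26, 25, 23, 22}
insert 55 → {64, 55, 43, 40, 29, 27, 26, 25, 23, 22}
pop-max → 64; now {55, 43, 40, 29, 27, 26, 25, 23, 22}
insert 47 → {55, 47, 43, 40, 29, 27, 26, 25, 23, 22}
insert 31 → {55, 47, 43, 40, 31, 29, 27, 26, 25, 23, 22}

priority queue: 62 → 54 → 68 → 65 → 51 → 37 → 33 → 52 → 66 → 69 → 56 → 64; FIFO queue: 62, 51, 23, 54, 25, 37, 68, 33, 65, 52, 26, 43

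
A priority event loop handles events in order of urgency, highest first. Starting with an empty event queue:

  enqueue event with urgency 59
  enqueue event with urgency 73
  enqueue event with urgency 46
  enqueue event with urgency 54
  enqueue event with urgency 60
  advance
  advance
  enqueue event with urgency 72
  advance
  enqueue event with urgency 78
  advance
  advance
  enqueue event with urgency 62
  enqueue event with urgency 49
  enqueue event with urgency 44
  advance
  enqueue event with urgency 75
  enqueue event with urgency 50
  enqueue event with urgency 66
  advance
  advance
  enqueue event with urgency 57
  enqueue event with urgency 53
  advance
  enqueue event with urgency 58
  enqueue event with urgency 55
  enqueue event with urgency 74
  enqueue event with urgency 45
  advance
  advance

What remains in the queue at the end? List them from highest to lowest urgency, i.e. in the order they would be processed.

insert 59 → {59}
insert 73 → {73, 59}
insert 46 → {73, 59, 46}
insert 54 → {73, 59, 54, 46}
insert 60 → {73, 60, 59, 54, 46}
advance → 73; now {60, 59, 54, 46}
advance → 60; now {59, 54, 46}
insert 72 → {72, 59, 54, 46}
advance → 72; now {59, 54, 46}
insert 78 → {78, 59, 54, 46}
advance → 78; now {59, 54, 46}
advance → 59; now {54, 46}
insert 62 → {62, 54, 46}
insert 49 → {62, 54, 49, 46}
insert 44 → {62, 54, 49, 46, 44}
advance → 62; now {54, 49, 46, 44}
insert 75 → {75, 54, 49, 46, 44}
insert 50 → {75, 54, 50, 49, 46, 44}
insert 66 → {75, 66, 54, 50, 49, 46, 44}
advance → 75; now {66, 54, 50, 49, 46, 44}
advance → 66; now {54, 50, 49, 46, 44}
insert 57 → {57, 54, 50, 49, 46, 44}
insert 53 → {57, 54, 53, 50, 49, 46, 44}
advance → 57; now {54, 53, 50, 49, 46, 44}
insert 58 → {58, 54, 53, 50, 49, 46, 44}
insert 55 → {58, 55, 54, 53, 50, 49, 46, 44}
insert 74 → {74, 58, 55, 54, 53, 50, 49, 46, 44}
insert 45 → {74, 58, 55, 54, 53, 50, 49, 46, 45, 44}
advance → 74; now {58, 55, 54, 53, 50, 49, 46, 45, 44}
advance → 58; now {55, 54, 53, 50, 49, 46, 45, 44}

[55, 54, 53, 50, 49, 46, 45, 44]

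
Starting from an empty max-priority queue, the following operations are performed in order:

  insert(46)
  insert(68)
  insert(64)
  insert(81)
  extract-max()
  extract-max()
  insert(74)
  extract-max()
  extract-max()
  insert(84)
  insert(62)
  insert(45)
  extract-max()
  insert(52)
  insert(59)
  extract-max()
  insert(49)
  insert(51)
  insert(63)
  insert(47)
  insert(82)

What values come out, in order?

81 → 68 → 74 → 64 → 84 → 62

insert 46 → {46}
insert 68 → {68, 46}
insert 64 → {68, 64, 46}
insert 81 → {81, 68, 64, 46}
extract-max → 81; now {68, 64, 46}
extract-max → 68; now {64, 46}
insert 74 → {74, 64, 46}
extract-max → 74; now {64, 46}
extract-max → 64; now {46}
insert 84 → {84, 46}
insert 62 → {84, 62, 46}
insert 45 → {84, 62, 46, 45}
extract-max → 84; now {62, 46, 45}
insert 52 → {62, 52, 46, 45}
insert 59 → {62, 59, 52, 46, 45}
extract-max → 62; now {59, 52, 46, 45}
insert 49 → {59, 52, 49, 46, 45}
insert 51 → {59, 52, 51, 49, 46, 45}
insert 63 → {63, 59, 52, 51, 49, 46, 45}
insert 47 → {63, 59, 52, 51, 49, 47, 46, 45}
insert 82 → {82, 63, 59, 52, 51, 49, 47, 46, 45}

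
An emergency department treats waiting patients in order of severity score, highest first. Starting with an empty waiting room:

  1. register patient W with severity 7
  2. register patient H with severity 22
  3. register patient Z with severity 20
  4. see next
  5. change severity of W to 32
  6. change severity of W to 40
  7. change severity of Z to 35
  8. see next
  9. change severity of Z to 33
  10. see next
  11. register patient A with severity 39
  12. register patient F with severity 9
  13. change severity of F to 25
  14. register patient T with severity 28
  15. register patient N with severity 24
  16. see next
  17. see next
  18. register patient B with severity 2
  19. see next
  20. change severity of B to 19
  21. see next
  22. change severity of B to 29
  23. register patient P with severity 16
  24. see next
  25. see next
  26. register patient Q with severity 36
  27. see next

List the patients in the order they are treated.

add W (severity 7) → {W:7}
add H (severity 22) → {H:22, W:7}
add Z (severity 20) → {H:22, Z:20, W:7}
see next → H; now {Z:20, W:7}
update W to severity 32 → {W:32, Z:20}
update W to severity 40 → {W:40, Z:20}
update Z to severity 35 → {W:40, Z:35}
see next → W; now {Z:35}
update Z to severity 33 → {Z:33}
see next → Z; now {}
add A (severity 39) → {A:39}
add F (severity 9) → {A:39, F:9}
update F to severity 25 → {A:39, F:25}
add T (severity 28) → {A:39, T:28, F:25}
add N (severity 24) → {A:39, T:28, F:25, N:24}
see next → A; now {T:28, F:25, N:24}
see next → T; now {F:25, N:24}
add B (severity 2) → {F:25, N:24, B:2}
see next → F; now {N:24, B:2}
update B to severity 19 → {N:24, B:19}
see next → N; now {B:19}
update B to severity 29 → {B:29}
add P (severity 16) → {B:29, P:16}
see next → B; now {P:16}
see next → P; now {}
add Q (severity 36) → {Q:36}
see next → Q; now {}

H, W, Z, A, T, F, N, B, P, Q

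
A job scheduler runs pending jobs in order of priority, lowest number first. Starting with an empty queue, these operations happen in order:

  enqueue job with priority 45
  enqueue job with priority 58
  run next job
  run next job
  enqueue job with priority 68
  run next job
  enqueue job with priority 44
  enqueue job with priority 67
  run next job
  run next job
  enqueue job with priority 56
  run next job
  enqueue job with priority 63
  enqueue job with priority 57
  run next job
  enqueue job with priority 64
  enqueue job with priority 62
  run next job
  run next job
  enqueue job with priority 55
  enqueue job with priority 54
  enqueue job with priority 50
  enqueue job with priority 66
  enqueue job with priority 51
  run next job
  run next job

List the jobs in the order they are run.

[45, 58, 68, 44, 67, 56, 57, 62, 63, 50, 51]

insert 45 → {45}
insert 58 → {45, 58}
run next job → 45; now {58}
run next job → 58; now {}
insert 68 → {68}
run next job → 68; now {}
insert 44 → {44}
insert 67 → {44, 67}
run next job → 44; now {67}
run next job → 67; now {}
insert 56 → {56}
run next job → 56; now {}
insert 63 → {63}
insert 57 → {57, 63}
run next job → 57; now {63}
insert 64 → {63, 64}
insert 62 → {62, 63, 64}
run next job → 62; now {63, 64}
run next job → 63; now {64}
insert 55 → {55, 64}
insert 54 → {54, 55, 64}
insert 50 → {50, 54, 55, 64}
insert 66 → {50, 54, 55, 64, 66}
insert 51 → {50, 51, 54, 55, 64, 66}
run next job → 50; now {51, 54, 55, 64, 66}
run next job → 51; now {54, 55, 64, 66}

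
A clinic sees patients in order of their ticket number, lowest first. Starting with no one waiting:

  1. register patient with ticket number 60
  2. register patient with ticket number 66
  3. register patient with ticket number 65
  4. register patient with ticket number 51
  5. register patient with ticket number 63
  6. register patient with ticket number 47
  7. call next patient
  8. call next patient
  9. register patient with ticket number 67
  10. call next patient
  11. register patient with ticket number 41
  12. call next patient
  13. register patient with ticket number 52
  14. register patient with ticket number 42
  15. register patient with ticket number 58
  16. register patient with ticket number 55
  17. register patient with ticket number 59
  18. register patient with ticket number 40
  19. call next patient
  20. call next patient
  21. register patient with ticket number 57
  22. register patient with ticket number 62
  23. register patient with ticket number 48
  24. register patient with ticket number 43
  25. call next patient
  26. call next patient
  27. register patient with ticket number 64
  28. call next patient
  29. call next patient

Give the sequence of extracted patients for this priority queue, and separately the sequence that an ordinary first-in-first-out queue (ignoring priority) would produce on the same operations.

insert 60 → {60}
insert 66 → {60, 66}
insert 65 → {60, 65, 66}
insert 51 → {51, 60, 65, 66}
insert 63 → {51, 60, 63, 65, 66}
insert 47 → {47, 51, 60, 63, 65, 66}
call next patient → 47; now {51, 60, 63, 65, 66}
call next patient → 51; now {60, 63, 65, 66}
insert 67 → {60, 63, 65, 66, 67}
call next patient → 60; now {63, 65, 66, 67}
insert 41 → {41, 63, 65, 66, 67}
call next patient → 41; now {63, 65, 66, 67}
insert 52 → {52, 63, 65, 66, 67}
insert 42 → {42, 52, 63, 65, 66, 67}
insert 58 → {42, 52, 58, 63, 65, 66, 67}
insert 55 → {42, 52, 55, 58, 63, 65, 66, 67}
insert 59 → {42, 52, 55, 58, 59, 63, 65, 66, 67}
insert 40 → {40, 42, 52, 55, 58, 59, 63, 65, 66, 67}
call next patient → 40; now {42, 52, 55, 58, 59, 63, 65, 66, 67}
call next patient → 42; now {52, 55, 58, 59, 63, 65, 66, 67}
insert 57 → {52, 55, 57, 58, 59, 63, 65, 66, 67}
insert 62 → {52, 55, 57, 58, 59, 62, 63, 65, 66, 67}
insert 48 → {48, 52, 55, 57, 58, 59, 62, 63, 65, 66, 67}
insert 43 → {43, 48, 52, 55, 57, 58, 59, 62, 63, 65, 66, 67}
call next patient → 43; now {48, 52, 55, 57, 58, 59, 62, 63, 65, 66, 67}
call next patient → 48; now {52, 55, 57, 58, 59, 62, 63, 65, 66, 67}
insert 64 → {52, 55, 57, 58, 59, 62, 63, 64, 65, 66, 67}
call next patient → 52; now {55, 57, 58, 59, 62, 63, 64, 65, 66, 67}
call next patient → 55; now {57, 58, 59, 62, 63, 64, 65, 66, 67}

priority queue: 47, 51, 60, 41, 40, 42, 43, 48, 52, 55; FIFO queue: 60, 66, 65, 51, 63, 47, 67, 41, 52, 42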